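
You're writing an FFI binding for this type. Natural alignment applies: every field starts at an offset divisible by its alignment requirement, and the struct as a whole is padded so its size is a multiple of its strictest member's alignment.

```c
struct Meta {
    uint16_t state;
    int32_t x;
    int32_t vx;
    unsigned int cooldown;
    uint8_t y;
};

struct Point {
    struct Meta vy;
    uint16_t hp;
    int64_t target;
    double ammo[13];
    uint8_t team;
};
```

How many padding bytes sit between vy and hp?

Meta: @0: state [2B, align 2] → 2; +2 pad (align 4); @4: x [4B, align 4] → 8; @8: vx [4B, align 4] → 12; @12: cooldown [4B, align 4] → 16; @16: y [1B, align 1] → 17; +3 tail pad (align 4); size 20, align 4
@0: vy [20B, align 4] → 20
@20: hp [2B, align 2] → 22

0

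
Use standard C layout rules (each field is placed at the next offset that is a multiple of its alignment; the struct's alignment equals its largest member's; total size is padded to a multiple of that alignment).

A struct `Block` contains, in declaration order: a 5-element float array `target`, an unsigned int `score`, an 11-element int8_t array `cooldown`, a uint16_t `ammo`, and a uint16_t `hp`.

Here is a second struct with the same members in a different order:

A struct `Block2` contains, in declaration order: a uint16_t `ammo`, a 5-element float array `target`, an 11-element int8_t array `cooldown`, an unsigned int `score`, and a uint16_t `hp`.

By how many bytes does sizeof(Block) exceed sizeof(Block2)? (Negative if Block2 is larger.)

-4

0..20  target  (20B, 4-aligned)
20..24  score  (4B, 4-aligned)
24..35  cooldown  (11B, 1-aligned)
35..36  -- padding (1B)
36..38  ammo  (2B, 2-aligned)
38..40  hp  (2B, 2-aligned)
sizeof = 40, alignof = 4
— Block2 —
0..2  ammo  (2B, 2-aligned)
2..4  -- padding (2B)
4..24  target  (20B, 4-aligned)
24..35  cooldown  (11B, 1-aligned)
35..36  -- padding (1B)
36..40  score  (4B, 4-aligned)
40..42  hp  (2B, 2-aligned)
42..44  -- tail padding (2B)
sizeof = 44, alignof = 4
40 − 44 = -4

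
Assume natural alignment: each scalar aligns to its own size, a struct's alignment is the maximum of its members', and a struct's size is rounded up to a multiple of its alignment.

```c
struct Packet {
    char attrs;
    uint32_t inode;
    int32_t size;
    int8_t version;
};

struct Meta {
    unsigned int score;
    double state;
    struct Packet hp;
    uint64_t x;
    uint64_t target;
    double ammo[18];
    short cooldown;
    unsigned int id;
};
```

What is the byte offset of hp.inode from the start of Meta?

20

Packet: 0..1  attrs  (1B, 1-aligned); 1..4  -- padding (3B); 4..8  inode  (4B, 4-aligned); 8..12  size  (4B, 4-aligned); 12..13  version  (1B, 1-aligned); 13..16  -- tail padding (3B); sizeof = 16, alignof = 4
0..4  score  (4B, 4-aligned)
4..8  -- padding (4B)
8..16  state  (8B, 8-aligned)
16..32  hp  (16B, 4-aligned)
within Packet: inode at 4
16 + 4 = 20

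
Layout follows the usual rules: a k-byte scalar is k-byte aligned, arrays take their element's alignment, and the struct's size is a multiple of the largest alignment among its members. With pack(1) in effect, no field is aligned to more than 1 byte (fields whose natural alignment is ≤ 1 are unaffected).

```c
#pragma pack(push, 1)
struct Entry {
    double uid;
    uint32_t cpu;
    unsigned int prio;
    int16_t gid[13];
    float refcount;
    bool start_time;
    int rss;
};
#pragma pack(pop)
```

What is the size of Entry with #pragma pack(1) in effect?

51

uid at 0 (size 8, align 1) → ends 8
cpu at 8 (size 4, align 1) → ends 12
prio at 12 (size 4, align 1) → ends 16
gid at 16 (size 26, align 1) → ends 42
refcount at 42 (size 4, align 1) → ends 46
start_time at 46 (size 1, align 1) → ends 47
rss at 47 (size 4, align 1) → ends 51
total 51 bytes, alignment 1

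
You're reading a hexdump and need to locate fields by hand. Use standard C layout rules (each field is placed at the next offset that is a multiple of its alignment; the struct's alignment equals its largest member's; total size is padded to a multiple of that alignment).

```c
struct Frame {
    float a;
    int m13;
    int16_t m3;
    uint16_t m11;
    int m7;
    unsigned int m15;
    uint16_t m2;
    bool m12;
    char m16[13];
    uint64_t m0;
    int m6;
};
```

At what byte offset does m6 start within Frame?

48

a at 0 (size 4, align 4) → ends 4
m13 at 4 (size 4, align 4) → ends 8
m3 at 8 (size 2, align 2) → ends 10
m11 at 10 (size 2, align 2) → ends 12
m7 at 12 (size 4, align 4) → ends 16
m15 at 16 (size 4, align 4) → ends 20
m2 at 20 (size 2, align 2) → ends 22
m12 at 22 (size 1, align 1) → ends 23
m16 at 23 (size 13, align 1) → ends 36
pad 4 to align 8 for m0
m0 at 40 (size 8, align 8) → ends 48
m6 at 48 (size 4, align 4) → ends 52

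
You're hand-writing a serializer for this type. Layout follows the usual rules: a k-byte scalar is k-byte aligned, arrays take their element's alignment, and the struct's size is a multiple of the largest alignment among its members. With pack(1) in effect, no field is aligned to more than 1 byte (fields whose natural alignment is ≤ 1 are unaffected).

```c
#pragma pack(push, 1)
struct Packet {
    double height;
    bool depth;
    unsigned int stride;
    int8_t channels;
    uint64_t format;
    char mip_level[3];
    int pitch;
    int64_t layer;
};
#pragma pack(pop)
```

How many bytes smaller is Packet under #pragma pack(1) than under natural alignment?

natural layout:
  @0: height [8B, align 8] → 8
  @8: depth [1B, align 1] → 9
  +3 pad (align 4)
  @12: stride [4B, align 4] → 16
  @16: channels [1B, align 1] → 17
  +7 pad (align 8)
  @24: format [8B, align 8] → 32
  @32: mip_level [3B, align 1] → 35
  +1 pad (align 4)
  @36: pitch [4B, align 4] → 40
  @40: layer [8B, align 8] → 48
  size 48, align 8
packed(1) layout:
  @0: height [8B, align 1] → 8
  @8: depth [1B, align 1] → 9
  @9: stride [4B, align 1] → 13
  @13: channels [1B, align 1] → 14
  @14: format [8B, align 1] → 22
  @22: mip_level [3B, align 1] → 25
  @25: pitch [4B, align 1] → 29
  @29: layer [8B, align 1] → 37
  size 37, align 1
48 − 37 = 11

11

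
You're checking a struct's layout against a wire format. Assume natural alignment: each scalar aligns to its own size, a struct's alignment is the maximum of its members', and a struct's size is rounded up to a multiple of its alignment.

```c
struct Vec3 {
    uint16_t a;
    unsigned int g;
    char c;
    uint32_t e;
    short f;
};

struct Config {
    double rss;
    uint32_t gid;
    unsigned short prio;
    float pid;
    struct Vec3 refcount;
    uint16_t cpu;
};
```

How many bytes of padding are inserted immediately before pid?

2

Vec3: a at 0 (size 2, align 2) → ends 2; pad 2 to align 4 for g; g at 4 (size 4, align 4) → ends 8; c at 8 (size 1, align 1) → ends 9; pad 3 to align 4 for e; e at 12 (size 4, align 4) → ends 16; f at 16 (size 2, align 2) → ends 18; tail pad 2 to reach multiple of 4; total 20 bytes, alignment 4
rss at 0 (size 8, align 8) → ends 8
gid at 8 (size 4, align 4) → ends 12
prio at 12 (size 2, align 2) → ends 14
pad 2 to align 4 for pid
pid at 16 (size 4, align 4) → ends 20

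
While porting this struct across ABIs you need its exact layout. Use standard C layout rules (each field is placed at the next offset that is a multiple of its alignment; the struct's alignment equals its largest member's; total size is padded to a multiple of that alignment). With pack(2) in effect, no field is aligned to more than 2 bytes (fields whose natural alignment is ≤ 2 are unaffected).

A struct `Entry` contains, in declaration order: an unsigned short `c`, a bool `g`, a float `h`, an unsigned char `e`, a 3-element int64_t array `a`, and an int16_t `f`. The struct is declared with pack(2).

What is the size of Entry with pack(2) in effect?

@0: c [2B, align 2] → 2
@2: g [1B, align 1] → 3
+1 pad (align 2)
@4: h [4B, align 2] → 8
@8: e [1B, align 1] → 9
+1 pad (align 2)
@10: a [24B, align 2] → 34
@34: f [2B, align 2] → 36
size 36, align 2

36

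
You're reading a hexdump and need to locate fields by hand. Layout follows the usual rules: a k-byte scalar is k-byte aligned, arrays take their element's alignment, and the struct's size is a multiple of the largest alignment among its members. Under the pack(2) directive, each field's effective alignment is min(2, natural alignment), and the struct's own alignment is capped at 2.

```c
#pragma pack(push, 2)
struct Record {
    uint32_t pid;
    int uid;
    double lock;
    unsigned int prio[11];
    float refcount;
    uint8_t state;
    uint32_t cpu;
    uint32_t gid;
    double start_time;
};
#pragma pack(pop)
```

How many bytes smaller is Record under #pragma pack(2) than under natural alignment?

natural layout:
  0..4  pid  (4B, 4-aligned)
  4..8  uid  (4B, 4-aligned)
  8..16  lock  (8B, 8-aligned)
  16..60  prio  (44B, 4-aligned)
  60..64  refcount  (4B, 4-aligned)
  64..65  state  (1B, 1-aligned)
  65..68  -- padding (3B)
  68..72  cpu  (4B, 4-aligned)
  72..76  gid  (4B, 4-aligned)
  76..80  -- padding (4B)
  80..88  start_time  (8B, 8-aligned)
  sizeof = 88, alignof = 8
packed(2) layout:
  0..4  pid  (4B, 2-aligned)
  4..8  uid  (4B, 2-aligned)
  8..16  lock  (8B, 2-aligned)
  16..60  prio  (44B, 2-aligned)
  60..64  refcount  (4B, 2-aligned)
  64..65  state  (1B, 1-aligned)
  65..66  -- padding (1B)
  66..70  cpu  (4B, 2-aligned)
  70..74  gid  (4B, 2-aligned)
  74..82  start_time  (8B, 2-aligned)
  sizeof = 82, alignof = 2
88 − 82 = 6

6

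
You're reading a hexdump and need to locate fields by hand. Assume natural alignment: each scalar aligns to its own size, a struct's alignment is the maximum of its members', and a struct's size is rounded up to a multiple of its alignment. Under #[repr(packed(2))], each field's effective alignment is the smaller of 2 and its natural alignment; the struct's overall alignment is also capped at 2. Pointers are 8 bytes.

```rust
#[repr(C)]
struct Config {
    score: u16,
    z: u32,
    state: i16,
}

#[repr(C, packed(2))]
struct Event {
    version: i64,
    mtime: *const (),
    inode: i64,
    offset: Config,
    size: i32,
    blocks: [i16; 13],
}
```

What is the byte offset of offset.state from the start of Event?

32

Config: 0..2  score  (2B, 2-aligned); 2..4  -- padding (2B); 4..8  z  (4B, 4-aligned); 8..10  state  (2B, 2-aligned); 10..12  -- tail padding (2B); sizeof = 12, alignof = 4
0..8  version  (8B, 2-aligned)
8..16  mtime  (8B, 2-aligned)
16..24  inode  (8B, 2-aligned)
24..36  offset  (12B, 2-aligned)
within Config: state at 8
24 + 8 = 32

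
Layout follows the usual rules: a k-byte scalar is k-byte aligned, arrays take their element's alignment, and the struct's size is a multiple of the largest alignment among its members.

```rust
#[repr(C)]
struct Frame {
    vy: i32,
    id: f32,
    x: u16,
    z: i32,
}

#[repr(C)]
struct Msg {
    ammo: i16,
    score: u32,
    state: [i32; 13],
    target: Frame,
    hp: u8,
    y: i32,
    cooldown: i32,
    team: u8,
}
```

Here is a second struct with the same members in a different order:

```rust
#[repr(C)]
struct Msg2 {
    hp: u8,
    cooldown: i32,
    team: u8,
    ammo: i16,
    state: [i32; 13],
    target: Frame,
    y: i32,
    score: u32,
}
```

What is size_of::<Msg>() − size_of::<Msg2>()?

4

Frame: 0..4  vy  (4B, 4-aligned); 4..8  id  (4B, 4-aligned); 8..10  x  (2B, 2-aligned); 10..12  -- padding (2B); 12..16  z  (4B, 4-aligned); sizeof = 16, alignof = 4
0..2  ammo  (2B, 2-aligned)
2..4  -- padding (2B)
4..8  score  (4B, 4-aligned)
8..60  state  (52B, 4-aligned)
60..76  target  (16B, 4-aligned)
76..77  hp  (1B, 1-aligned)
77..80  -- padding (3B)
80..84  y  (4B, 4-aligned)
84..88  cooldown  (4B, 4-aligned)
88..89  team  (1B, 1-aligned)
89..92  -- tail padding (3B)
sizeof = 92, alignof = 4
— Msg2 —
0..1  hp  (1B, 1-aligned)
1..4  -- padding (3B)
4..8  cooldown  (4B, 4-aligned)
8..9  team  (1B, 1-aligned)
9..10  -- padding (1B)
10..12  ammo  (2B, 2-aligned)
12..64  state  (52B, 4-aligned)
64..80  target  (16B, 4-aligned)
80..84  y  (4B, 4-aligned)
84..88  score  (4B, 4-aligned)
sizeof = 88, alignof = 4
92 − 88 = 4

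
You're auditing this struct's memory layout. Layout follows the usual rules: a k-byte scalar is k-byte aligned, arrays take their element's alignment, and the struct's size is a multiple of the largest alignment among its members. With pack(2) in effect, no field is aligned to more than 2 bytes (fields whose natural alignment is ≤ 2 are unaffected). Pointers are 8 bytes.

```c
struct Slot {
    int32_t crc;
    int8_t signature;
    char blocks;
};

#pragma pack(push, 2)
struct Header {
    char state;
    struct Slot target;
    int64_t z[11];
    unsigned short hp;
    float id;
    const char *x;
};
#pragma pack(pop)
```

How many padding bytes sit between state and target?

1

Slot: crc at 0 (size 4, align 4) → ends 4; signature at 4 (size 1, align 1) → ends 5; blocks at 5 (size 1, align 1) → ends 6; tail pad 2 to reach multiple of 4; total 8 bytes, alignment 4
state at 0 (size 1, align 1) → ends 1
pad 1 to align 2 for target
target at 2 (size 8, align 2) → ends 10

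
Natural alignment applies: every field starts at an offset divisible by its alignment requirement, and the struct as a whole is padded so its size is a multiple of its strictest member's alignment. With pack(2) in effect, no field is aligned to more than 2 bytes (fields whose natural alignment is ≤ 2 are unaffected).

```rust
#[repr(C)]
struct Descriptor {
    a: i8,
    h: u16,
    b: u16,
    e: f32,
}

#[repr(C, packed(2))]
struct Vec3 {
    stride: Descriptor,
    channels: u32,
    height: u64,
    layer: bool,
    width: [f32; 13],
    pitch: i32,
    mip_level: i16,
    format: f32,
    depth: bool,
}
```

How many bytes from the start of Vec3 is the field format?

Descriptor: 0..1  a  (1B, 1-aligned); 1..2  -- padding (1B); 2..4  h  (2B, 2-aligned); 4..6  b  (2B, 2-aligned); 6..8  -- padding (2B); 8..12  e  (4B, 4-aligned); sizeof = 12, alignof = 4
0..12  stride  (12B, 2-aligned)
12..16  channels  (4B, 2-aligned)
16..24  height  (8B, 2-aligned)
24..25  layer  (1B, 1-aligned)
25..26  -- padding (1B)
26..78  width  (52B, 2-aligned)
78..82  pitch  (4B, 2-aligned)
82..84  mip_level  (2B, 2-aligned)
84..88  format  (4B, 2-aligned)

84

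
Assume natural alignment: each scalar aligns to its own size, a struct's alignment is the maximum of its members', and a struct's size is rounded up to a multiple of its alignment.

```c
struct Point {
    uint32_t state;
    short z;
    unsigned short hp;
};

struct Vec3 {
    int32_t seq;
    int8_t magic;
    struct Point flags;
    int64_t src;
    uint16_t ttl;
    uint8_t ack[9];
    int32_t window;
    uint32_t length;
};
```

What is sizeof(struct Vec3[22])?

1056

Point: state at 0 (size 4, align 4) → ends 4; z at 4 (size 2, align 2) → ends 6; hp at 6 (size 2, align 2) → ends 8; total 8 bytes, alignment 4
seq at 0 (size 4, align 4) → ends 4
magic at 4 (size 1, align 1) → ends 5
pad 3 to align 4 for flags
flags at 8 (size 8, align 4) → ends 16
src at 16 (size 8, align 8) → ends 24
ttl at 24 (size 2, align 2) → ends 26
ack at 26 (size 9, align 1) → ends 35
pad 1 to align 4 for window
window at 36 (size 4, align 4) → ends 40
length at 40 (size 4, align 4) → ends 44
tail pad 4 to reach multiple of 8
total 48 bytes, alignment 8
array of 22: 22 × 48 = 1056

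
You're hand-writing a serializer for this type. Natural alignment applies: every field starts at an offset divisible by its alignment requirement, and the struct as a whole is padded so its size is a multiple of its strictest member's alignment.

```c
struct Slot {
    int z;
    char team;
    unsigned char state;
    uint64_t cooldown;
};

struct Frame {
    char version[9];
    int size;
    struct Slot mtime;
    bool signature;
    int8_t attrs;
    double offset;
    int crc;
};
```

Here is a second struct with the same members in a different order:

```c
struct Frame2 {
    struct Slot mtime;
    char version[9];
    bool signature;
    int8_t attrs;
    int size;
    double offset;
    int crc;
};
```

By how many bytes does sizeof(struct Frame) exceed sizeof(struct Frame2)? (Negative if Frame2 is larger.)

8

Slot: @0: z [4B, align 4] → 4; @4: team [1B, align 1] → 5; @5: state [1B, align 1] → 6; +2 pad (align 8); @8: cooldown [8B, align 8] → 16; size 16, align 8
@0: version [9B, align 1] → 9
+3 pad (align 4)
@12: size [4B, align 4] → 16
@16: mtime [16B, align 8] → 32
@32: signature [1B, align 1] → 33
@33: attrs [1B, align 1] → 34
+6 pad (align 8)
@40: offset [8B, align 8] → 48
@48: crc [4B, align 4] → 52
+4 tail pad (align 8)
size 56, align 8
— Frame2 —
@0: mtime [16B, align 8] → 16
@16: version [9B, align 1] → 25
@25: signature [1B, align 1] → 26
@26: attrs [1B, align 1] → 27
+1 pad (align 4)
@28: size [4B, align 4] → 32
@32: offset [8B, align 8] → 40
@40: crc [4B, align 4] → 44
+4 tail pad (align 8)
size 48, align 8
56 − 48 = 8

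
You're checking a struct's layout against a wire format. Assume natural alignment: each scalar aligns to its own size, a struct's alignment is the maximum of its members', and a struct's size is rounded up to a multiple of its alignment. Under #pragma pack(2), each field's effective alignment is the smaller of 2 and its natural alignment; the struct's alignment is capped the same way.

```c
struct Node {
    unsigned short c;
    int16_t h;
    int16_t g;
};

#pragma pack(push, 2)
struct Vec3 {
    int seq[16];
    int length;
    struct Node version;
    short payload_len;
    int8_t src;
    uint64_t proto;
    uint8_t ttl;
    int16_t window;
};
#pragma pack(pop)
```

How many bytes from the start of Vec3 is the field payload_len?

Node: 0..2  c  (2B, 2-aligned); 2..4  h  (2B, 2-aligned); 4..6  g  (2B, 2-aligned); sizeof = 6, alignof = 2
0..64  seq  (64B, 2-aligned)
64..68  length  (4B, 2-aligned)
68..74  version  (6B, 2-aligned)
74..76  payload_len  (2B, 2-aligned)

74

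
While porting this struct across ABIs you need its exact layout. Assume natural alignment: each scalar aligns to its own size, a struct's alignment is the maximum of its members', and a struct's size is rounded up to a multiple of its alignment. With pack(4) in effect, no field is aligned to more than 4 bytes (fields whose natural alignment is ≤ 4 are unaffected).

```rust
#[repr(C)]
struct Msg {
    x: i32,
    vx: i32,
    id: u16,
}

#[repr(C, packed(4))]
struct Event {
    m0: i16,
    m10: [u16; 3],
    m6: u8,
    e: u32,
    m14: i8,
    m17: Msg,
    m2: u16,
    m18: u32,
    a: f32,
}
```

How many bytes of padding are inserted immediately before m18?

Msg: x at 0 (size 4, align 4) → ends 4; vx at 4 (size 4, align 4) → ends 8; id at 8 (size 2, align 2) → ends 10; tail pad 2 to reach multiple of 4; total 12 bytes, alignment 4
m0 at 0 (size 2, align 2) → ends 2
m10 at 2 (size 6, align 2) → ends 8
m6 at 8 (size 1, align 1) → ends 9
pad 3 to align 4 for e
e at 12 (size 4, align 4) → ends 16
m14 at 16 (size 1, align 1) → ends 17
pad 3 to align 4 for m17
m17 at 20 (size 12, align 4) → ends 32
m2 at 32 (size 2, align 2) → ends 34
pad 2 to align 4 for m18
m18 at 36 (size 4, align 4) → ends 40

2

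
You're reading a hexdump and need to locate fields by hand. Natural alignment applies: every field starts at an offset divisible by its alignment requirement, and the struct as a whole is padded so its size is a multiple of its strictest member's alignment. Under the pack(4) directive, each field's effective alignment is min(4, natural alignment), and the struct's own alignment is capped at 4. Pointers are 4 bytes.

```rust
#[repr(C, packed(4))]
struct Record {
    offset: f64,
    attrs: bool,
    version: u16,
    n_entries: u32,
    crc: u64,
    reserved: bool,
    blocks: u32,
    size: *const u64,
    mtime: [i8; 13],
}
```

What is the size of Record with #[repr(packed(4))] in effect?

@0: offset [8B, align 4] → 8
@8: attrs [1B, align 1] → 9
+1 pad (align 2)
@10: version [2B, align 2] → 12
@12: n_entries [4B, align 4] → 16
@16: crc [8B, align 4] → 24
@24: reserved [1B, align 1] → 25
+3 pad (align 4)
@28: blocks [4B, align 4] → 32
@32: size [4B, align 4] → 36
@36: mtime [13B, align 1] → 49
+3 tail pad (align 4)
size 52, align 4

52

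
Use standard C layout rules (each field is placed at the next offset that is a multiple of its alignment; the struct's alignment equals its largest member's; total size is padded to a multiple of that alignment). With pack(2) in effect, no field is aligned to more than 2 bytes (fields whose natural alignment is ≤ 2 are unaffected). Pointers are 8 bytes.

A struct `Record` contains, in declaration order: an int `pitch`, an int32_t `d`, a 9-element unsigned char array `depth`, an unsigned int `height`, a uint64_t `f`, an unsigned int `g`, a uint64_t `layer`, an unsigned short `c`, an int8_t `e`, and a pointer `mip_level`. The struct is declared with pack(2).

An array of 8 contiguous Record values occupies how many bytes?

432

@0: pitch [4B, align 2] → 4
@4: d [4B, align 2] → 8
@8: depth [9B, align 1] → 17
+1 pad (align 2)
@18: height [4B, align 2] → 22
@22: f [8B, align 2] → 30
@30: g [4B, align 2] → 34
@34: layer [8B, align 2] → 42
@42: c [2B, align 2] → 44
@44: e [1B, align 1] → 45
+1 pad (align 2)
@46: mip_level [8B, align 2] → 54
size 54, align 2
array of 8: 8 × 54 = 432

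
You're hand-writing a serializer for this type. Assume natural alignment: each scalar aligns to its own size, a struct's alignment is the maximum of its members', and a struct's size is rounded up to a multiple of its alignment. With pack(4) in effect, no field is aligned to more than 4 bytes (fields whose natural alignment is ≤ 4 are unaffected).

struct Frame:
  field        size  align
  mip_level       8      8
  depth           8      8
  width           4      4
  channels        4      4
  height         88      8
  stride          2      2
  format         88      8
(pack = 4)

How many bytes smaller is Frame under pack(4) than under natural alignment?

natural layout:
  mip_level at 0 (size 8, align 8) → ends 8
  depth at 8 (size 8, align 8) → ends 16
  width at 16 (size 4, align 4) → ends 20
  channels at 20 (size 4, align 4) → ends 24
  height at 24 (size 88, align 8) → ends 112
  stride at 112 (size 2, align 2) → ends 114
  pad 6 to align 8 for format
  format at 120 (size 88, align 8) → ends 208
  total 208 bytes, alignment 8
packed(4) layout:
  mip_level at 0 (size 8, align 4) → ends 8
  depth at 8 (size 8, align 4) → ends 16
  width at 16 (size 4, align 4) → ends 20
  channels at 20 (size 4, align 4) → ends 24
  height at 24 (size 88, align 4) → ends 112
  stride at 112 (size 2, align 2) → ends 114
  pad 2 to align 4 for format
  format at 116 (size 88, align 4) → ends 204
  total 204 bytes, alignment 4
208 − 204 = 4

4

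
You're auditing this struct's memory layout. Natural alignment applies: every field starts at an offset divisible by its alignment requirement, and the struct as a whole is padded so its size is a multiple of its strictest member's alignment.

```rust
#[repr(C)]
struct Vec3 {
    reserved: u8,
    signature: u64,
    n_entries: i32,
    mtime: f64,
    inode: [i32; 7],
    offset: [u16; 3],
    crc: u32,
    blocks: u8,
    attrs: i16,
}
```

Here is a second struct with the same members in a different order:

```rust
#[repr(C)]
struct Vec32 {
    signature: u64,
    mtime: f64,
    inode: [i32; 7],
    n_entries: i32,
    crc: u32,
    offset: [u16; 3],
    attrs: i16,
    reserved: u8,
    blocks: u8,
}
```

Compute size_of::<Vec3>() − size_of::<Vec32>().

16

reserved at 0 (size 1, align 1) → ends 1
pad 7 to align 8 for signature
signature at 8 (size 8, align 8) → ends 16
n_entries at 16 (size 4, align 4) → ends 20
pad 4 to align 8 for mtime
mtime at 24 (size 8, align 8) → ends 32
inode at 32 (size 28, align 4) → ends 60
offset at 60 (size 6, align 2) → ends 66
pad 2 to align 4 for crc
crc at 68 (size 4, align 4) → ends 72
blocks at 72 (size 1, align 1) → ends 73
pad 1 to align 2 for attrs
attrs at 74 (size 2, align 2) → ends 76
tail pad 4 to reach multiple of 8
total 80 bytes, alignment 8
— Vec32 —
signature at 0 (size 8, align 8) → ends 8
mtime at 8 (size 8, align 8) → ends 16
inode at 16 (size 28, align 4) → ends 44
n_entries at 44 (size 4, align 4) → ends 48
crc at 48 (size 4, align 4) → ends 52
offset at 52 (size 6, align 2) → ends 58
attrs at 58 (size 2, align 2) → ends 60
reserved at 60 (size 1, align 1) → ends 61
blocks at 61 (size 1, align 1) → ends 62
tail pad 2 to reach multiple of 8
total 64 bytes, alignment 8
80 − 64 = 16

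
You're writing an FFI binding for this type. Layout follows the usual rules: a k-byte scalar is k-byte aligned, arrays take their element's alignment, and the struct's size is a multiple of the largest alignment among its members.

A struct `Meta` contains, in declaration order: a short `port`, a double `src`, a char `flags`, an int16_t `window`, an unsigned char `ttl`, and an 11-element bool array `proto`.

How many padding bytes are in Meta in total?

0..2  port  (2B, 2-aligned)
2..8  -- padding (6B)
8..16  src  (8B, 8-aligned)
16..17  flags  (1B, 1-aligned)
17..18  -- padding (1B)
18..20  window  (2B, 2-aligned)
20..21  ttl  (1B, 1-aligned)
21..32  proto  (11B, 1-aligned)
sizeof = 32, alignof = 8
data bytes 25, size 32 → padding 7

7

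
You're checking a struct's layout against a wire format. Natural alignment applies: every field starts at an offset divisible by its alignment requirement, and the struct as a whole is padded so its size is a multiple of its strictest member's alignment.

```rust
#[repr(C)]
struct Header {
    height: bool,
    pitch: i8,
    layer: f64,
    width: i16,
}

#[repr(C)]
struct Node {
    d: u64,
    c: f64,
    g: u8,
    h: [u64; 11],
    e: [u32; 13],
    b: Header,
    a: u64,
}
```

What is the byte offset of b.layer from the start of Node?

Header: @0: height [1B, align 1] → 1; @1: pitch [1B, align 1] → 2; +6 pad (align 8); @8: layer [8B, align 8] → 16; @16: width [2B, align 2] → 18; +6 tail pad (align 8); size 24, align 8
@0: d [8B, align 8] → 8
@8: c [8B, align 8] → 16
@16: g [1B, align 1] → 17
+7 pad (align 8)
@24: h [88B, align 8] → 112
@112: e [52B, align 4] → 164
+4 pad (align 8)
@168: b [24B, align 8] → 192
within Header: layer at 8
168 + 8 = 176

176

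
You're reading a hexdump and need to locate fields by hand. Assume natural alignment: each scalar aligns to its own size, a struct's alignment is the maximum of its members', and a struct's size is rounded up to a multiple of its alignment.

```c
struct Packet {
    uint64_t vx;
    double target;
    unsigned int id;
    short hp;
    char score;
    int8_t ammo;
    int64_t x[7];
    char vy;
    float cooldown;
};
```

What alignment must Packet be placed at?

8

member alignments: vx=8, target=8, id=4, hp=2, score=1, ammo=1, x=8, vy=1, cooldown=4
max = 8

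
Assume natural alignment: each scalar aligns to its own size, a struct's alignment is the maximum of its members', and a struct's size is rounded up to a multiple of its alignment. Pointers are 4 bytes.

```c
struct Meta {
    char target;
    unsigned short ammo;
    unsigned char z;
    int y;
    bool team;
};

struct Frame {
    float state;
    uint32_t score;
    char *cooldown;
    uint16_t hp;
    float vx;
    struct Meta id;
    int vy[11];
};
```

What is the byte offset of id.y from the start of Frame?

28

Meta: @0: target [1B, align 1] → 1; +1 pad (align 2); @2: ammo [2B, align 2] → 4; @4: z [1B, align 1] → 5; +3 pad (align 4); @8: y [4B, align 4] → 12; @12: team [1B, align 1] → 13; +3 tail pad (align 4); size 16, align 4
@0: state [4B, align 4] → 4
@4: score [4B, align 4] → 8
@8: cooldown [4B, align 4] → 12
@12: hp [2B, align 2] → 14
+2 pad (align 4)
@16: vx [4B, align 4] → 20
@20: id [16B, align 4] → 36
within Meta: y at 8
20 + 8 = 28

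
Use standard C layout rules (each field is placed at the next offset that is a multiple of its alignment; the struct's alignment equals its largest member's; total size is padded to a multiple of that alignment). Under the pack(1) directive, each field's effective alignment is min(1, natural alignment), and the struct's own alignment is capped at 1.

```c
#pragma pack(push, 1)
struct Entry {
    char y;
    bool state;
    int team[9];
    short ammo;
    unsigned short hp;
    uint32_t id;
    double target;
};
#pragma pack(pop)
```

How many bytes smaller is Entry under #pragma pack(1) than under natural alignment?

2

natural layout:
  0..1  y  (1B, 1-aligned)
  1..2  state  (1B, 1-aligned)
  2..4  -- padding (2B)
  4..40  team  (36B, 4-aligned)
  40..42  ammo  (2B, 2-aligned)
  42..44  hp  (2B, 2-aligned)
  44..48  id  (4B, 4-aligned)
  48..56  target  (8B, 8-aligned)
  sizeof = 56, alignof = 8
packed(1) layout:
  0..1  y  (1B, 1-aligned)
  1..2  state  (1B, 1-aligned)
  2..38  team  (36B, 1-aligned)
  38..40  ammo  (2B, 1-aligned)
  40..42  hp  (2B, 1-aligned)
  42..46  id  (4B, 1-aligned)
  46..54  target  (8B, 1-aligned)
  sizeof = 54, alignof = 1
56 − 54 = 2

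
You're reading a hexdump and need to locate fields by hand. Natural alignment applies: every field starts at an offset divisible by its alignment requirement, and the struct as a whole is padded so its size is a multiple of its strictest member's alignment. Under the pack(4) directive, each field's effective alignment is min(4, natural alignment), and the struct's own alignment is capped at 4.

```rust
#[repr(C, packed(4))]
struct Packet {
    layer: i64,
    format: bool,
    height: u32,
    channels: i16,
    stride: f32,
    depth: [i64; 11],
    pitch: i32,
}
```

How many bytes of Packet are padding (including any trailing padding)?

@0: layer [8B, align 4] → 8
@8: format [1B, align 1] → 9
+3 pad (align 4)
@12: height [4B, align 4] → 16
@16: channels [2B, align 2] → 18
+2 pad (align 4)
@20: stride [4B, align 4] → 24
@24: depth [88B, align 4] → 112
@112: pitch [4B, align 4] → 116
size 116, align 4
data bytes 111, size 116 → padding 5

5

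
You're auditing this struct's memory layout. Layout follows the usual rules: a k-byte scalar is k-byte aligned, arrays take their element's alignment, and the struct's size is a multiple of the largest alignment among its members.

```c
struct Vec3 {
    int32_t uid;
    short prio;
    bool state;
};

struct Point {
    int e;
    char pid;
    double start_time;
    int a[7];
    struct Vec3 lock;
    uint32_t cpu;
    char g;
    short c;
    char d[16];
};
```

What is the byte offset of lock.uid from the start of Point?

Vec3: uid at 0 (size 4, align 4) → ends 4; prio at 4 (size 2, align 2) → ends 6; state at 6 (size 1, align 1) → ends 7; tail pad 1 to reach multiple of 4; total 8 bytes, alignment 4
e at 0 (size 4, align 4) → ends 4
pid at 4 (size 1, align 1) → ends 5
pad 3 to align 8 for start_time
start_time at 8 (size 8, align 8) → ends 16
a at 16 (size 28, align 4) → ends 44
lock at 44 (size 8, align 4) → ends 52
within Vec3: uid at 0
44 + 0 = 44

44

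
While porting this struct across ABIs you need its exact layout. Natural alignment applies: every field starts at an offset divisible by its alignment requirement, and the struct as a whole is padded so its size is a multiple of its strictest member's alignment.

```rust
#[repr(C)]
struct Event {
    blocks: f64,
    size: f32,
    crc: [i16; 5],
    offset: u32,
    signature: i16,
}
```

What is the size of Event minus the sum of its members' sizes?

4

@0: blocks [8B, align 8] → 8
@8: size [4B, align 4] → 12
@12: crc [10B, align 2] → 22
+2 pad (align 4)
@24: offset [4B, align 4] → 28
@28: signature [2B, align 2] → 30
+2 tail pad (align 8)
size 32, align 8
data bytes 28, size 32 → padding 4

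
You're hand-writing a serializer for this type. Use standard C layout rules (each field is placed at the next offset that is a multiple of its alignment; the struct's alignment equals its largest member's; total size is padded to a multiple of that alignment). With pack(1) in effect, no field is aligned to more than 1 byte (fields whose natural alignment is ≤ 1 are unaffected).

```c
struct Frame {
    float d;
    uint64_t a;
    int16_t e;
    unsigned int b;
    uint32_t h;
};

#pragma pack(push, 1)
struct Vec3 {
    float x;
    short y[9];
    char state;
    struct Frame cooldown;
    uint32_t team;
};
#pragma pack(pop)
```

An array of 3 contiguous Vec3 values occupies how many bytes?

177

Frame: 0..4  d  (4B, 4-aligned); 4..8  -- padding (4B); 8..16  a  (8B, 8-aligned); 16..18  e  (2B, 2-aligned); 18..20  -- padding (2B); 20..24  b  (4B, 4-aligned); 24..28  h  (4B, 4-aligned); 28..32  -- tail padding (4B); sizeof = 32, alignof = 8
0..4  x  (4B, 1-aligned)
4..22  y  (18B, 1-aligned)
22..23  state  (1B, 1-aligned)
23..55  cooldown  (32B, 1-aligned)
55..59  team  (4B, 1-aligned)
sizeof = 59, alignof = 1
array of 3: 3 × 59 = 177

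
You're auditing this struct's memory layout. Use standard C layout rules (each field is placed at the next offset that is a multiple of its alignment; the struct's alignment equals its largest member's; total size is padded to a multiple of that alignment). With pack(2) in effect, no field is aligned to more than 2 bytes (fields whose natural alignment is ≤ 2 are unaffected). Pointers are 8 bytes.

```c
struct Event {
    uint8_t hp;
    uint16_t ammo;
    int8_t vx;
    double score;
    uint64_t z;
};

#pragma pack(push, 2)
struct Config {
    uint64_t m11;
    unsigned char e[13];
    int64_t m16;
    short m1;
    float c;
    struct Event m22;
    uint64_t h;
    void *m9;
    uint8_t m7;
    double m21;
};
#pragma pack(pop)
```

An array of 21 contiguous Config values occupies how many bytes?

1806

Event: 0..1  hp  (1B, 1-aligned); 1..2  -- padding (1B); 2..4  ammo  (2B, 2-aligned); 4..5  vx  (1B, 1-aligned); 5..8  -- padding (3B); 8..16  score  (8B, 8-aligned); 16..24  z  (8B, 8-aligned); sizeof = 24, alignof = 8
0..8  m11  (8B, 2-aligned)
8..21  e  (13B, 1-aligned)
21..22  -- padding (1B)
22..30  m16  (8B, 2-aligned)
30..32  m1  (2B, 2-aligned)
32..36  c  (4B, 2-aligned)
36..60  m22  (24B, 2-aligned)
60..68  h  (8B, 2-aligned)
68..76  m9  (8B, 2-aligned)
76..77  m7  (1B, 1-aligned)
77..78  -- padding (1B)
78..86  m21  (8B, 2-aligned)
sizeof = 86, alignof = 2
array of 21: 21 × 86 = 1806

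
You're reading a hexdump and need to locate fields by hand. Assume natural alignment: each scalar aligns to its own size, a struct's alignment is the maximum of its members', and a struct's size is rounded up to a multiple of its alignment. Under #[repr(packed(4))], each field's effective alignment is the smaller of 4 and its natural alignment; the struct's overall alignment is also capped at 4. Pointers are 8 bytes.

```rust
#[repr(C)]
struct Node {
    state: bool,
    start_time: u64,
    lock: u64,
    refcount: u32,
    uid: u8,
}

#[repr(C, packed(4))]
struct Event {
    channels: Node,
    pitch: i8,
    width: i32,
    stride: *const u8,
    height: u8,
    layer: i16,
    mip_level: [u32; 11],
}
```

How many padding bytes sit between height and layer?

Node: 0..1  state  (1B, 1-aligned); 1..8  -- padding (7B); 8..16  start_time  (8B, 8-aligned); 16..24  lock  (8B, 8-aligned); 24..28  refcount  (4B, 4-aligned); 28..29  uid  (1B, 1-aligned); 29..32  -- tail padding (3B); sizeof = 32, alignof = 8
0..32  channels  (32B, 4-aligned)
32..33  pitch  (1B, 1-aligned)
33..36  -- padding (3B)
36..40  width  (4B, 4-aligned)
40..48  stride  (8B, 4-aligned)
48..49  height  (1B, 1-aligned)
49..50  -- padding (1B)
50..52  layer  (2B, 2-aligned)

1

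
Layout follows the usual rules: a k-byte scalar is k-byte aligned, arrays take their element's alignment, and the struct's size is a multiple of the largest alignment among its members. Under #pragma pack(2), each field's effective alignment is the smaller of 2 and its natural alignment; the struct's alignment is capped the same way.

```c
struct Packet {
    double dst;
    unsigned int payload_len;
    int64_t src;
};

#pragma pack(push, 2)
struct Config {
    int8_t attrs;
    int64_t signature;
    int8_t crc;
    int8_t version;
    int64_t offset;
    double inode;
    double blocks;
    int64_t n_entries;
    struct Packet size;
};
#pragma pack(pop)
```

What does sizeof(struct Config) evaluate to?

Packet: @0: dst [8B, align 8] → 8; @8: payload_len [4B, align 4] → 12; +4 pad (align 8); @16: src [8B, align 8] → 24; size 24, align 8
@0: attrs [1B, align 1] → 1
+1 pad (align 2)
@2: signature [8B, align 2] → 10
@10: crc [1B, align 1] → 11
@11: version [1B, align 1] → 12
@12: offset [8B, align 2] → 20
@20: inode [8B, align 2] → 28
@28: blocks [8B, align 2] → 36
@36: n_entries [8B, align 2] → 44
@44: size [24B, align 2] → 68
size 68, align 2

68 bytes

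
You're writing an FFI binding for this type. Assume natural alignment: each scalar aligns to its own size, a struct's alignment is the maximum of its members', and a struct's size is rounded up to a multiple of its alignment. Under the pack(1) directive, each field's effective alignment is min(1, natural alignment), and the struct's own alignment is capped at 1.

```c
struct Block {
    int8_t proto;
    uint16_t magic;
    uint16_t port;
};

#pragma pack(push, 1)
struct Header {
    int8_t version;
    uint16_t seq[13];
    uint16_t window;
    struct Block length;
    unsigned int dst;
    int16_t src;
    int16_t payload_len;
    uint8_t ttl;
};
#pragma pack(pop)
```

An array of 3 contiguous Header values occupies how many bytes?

132

Block: proto at 0 (size 1, align 1) → ends 1; pad 1 to align 2 for magic; magic at 2 (size 2, align 2) → ends 4; port at 4 (size 2, align 2) → ends 6; total 6 bytes, alignment 2
version at 0 (size 1, align 1) → ends 1
seq at 1 (size 26, align 1) → ends 27
window at 27 (size 2, align 1) → ends 29
length at 29 (size 6, align 1) → ends 35
dst at 35 (size 4, align 1) → ends 39
src at 39 (size 2, align 1) → ends 41
payload_len at 41 (size 2, align 1) → ends 43
ttl at 43 (size 1, align 1) → ends 44
total 44 bytes, alignment 1
array of 3: 3 × 44 = 132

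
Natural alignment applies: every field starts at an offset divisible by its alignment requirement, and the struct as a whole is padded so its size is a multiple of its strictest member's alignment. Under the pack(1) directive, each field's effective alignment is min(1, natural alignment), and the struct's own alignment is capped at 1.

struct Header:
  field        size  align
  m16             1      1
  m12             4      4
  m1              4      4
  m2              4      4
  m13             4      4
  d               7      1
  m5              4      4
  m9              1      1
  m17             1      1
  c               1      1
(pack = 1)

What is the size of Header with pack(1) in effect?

31

m16 at 0 (size 1, align 1) → ends 1
m12 at 1 (size 4, align 1) → ends 5
m1 at 5 (size 4, align 1) → ends 9
m2 at 9 (size 4, align 1) → ends 13
m13 at 13 (size 4, align 1) → ends 17
d at 17 (size 7, align 1) → ends 24
m5 at 24 (size 4, align 1) → ends 28
m9 at 28 (size 1, align 1) → ends 29
m17 at 29 (size 1, align 1) → ends 30
c at 30 (size 1, align 1) → ends 31
total 31 bytes, alignment 1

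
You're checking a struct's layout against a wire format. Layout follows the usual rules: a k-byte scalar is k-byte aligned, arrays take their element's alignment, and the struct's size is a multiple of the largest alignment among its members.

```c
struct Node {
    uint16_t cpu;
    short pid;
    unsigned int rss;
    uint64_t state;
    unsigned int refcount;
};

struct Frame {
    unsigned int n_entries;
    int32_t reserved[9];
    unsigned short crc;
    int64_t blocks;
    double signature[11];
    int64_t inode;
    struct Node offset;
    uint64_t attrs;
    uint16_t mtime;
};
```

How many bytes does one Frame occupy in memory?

192 bytes

Node: @0: cpu [2B, align 2] → 2; @2: pid [2B, align 2] → 4; @4: rss [4B, align 4] → 8; @8: state [8B, align 8] → 16; @16: refcount [4B, align 4] → 20; +4 tail pad (align 8); size 24, align 8
@0: n_entries [4B, align 4] → 4
@4: reserved [36B, align 4] → 40
@40: crc [2B, align 2] → 42
+6 pad (align 8)
@48: blocks [8B, align 8] → 56
@56: signature [88B, align 8] → 144
@144: inode [8B, align 8] → 152
@152: offset [24B, align 8] → 176
@176: attrs [8B, align 8] → 184
@184: mtime [2B, align 2] → 186
+6 tail pad (align 8)
size 192, align 8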